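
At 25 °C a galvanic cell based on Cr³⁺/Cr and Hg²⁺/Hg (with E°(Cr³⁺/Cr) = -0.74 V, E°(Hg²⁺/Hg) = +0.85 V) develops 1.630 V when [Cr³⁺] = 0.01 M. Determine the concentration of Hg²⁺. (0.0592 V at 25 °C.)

1.0 M

From the Nernst equation, log Q = n(E° − E)/0.0592 = 6(1.59 − 1.630)/0.0592 = -4.054, so Q = 8.83 × 10^-5.
With Q = [Cr³⁺]^2/[Hg²⁺]^3 and the known concentrations, [Hg²⁺]^3 in the denominator gives [Hg²⁺] = 1.0 M.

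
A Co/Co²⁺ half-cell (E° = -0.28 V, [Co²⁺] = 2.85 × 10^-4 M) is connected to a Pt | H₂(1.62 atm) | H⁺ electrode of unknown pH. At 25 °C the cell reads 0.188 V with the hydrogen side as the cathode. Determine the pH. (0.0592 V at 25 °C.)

pH = 3.22

E°_cell = 0.28 V and n = 2.
log Q = n(E° − E)/0.0592 = 2×(0.28 − 0.188)/0.0592 = 3.108.
With Q = [Co²⁺]·P(H₂) / [H⁺]^2, solving for [H⁺] gives log[H⁺] = -3.222, so pH = 3.22.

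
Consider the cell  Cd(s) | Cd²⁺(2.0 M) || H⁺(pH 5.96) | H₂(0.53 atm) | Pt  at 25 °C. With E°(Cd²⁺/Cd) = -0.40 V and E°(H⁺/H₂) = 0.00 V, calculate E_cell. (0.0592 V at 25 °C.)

The hydrogen couple is the cathode, so E°_cell = 0.40 V; n = 2.
[H⁺] = 10^(−5.96) = 1.1 × 10^-6 M, and Q = [Cd²⁺]·P(H₂) / [H⁺]^2 = 8.82 × 10^11.
E = E° − (0.0592/2) log Q = 0.40 − (0.0592/2)(11.945) = 0.046 V.

0.046 V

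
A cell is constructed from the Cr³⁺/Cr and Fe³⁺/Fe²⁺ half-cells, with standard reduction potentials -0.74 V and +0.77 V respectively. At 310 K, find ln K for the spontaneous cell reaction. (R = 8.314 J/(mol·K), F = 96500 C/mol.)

ln K = 169.6

E°_cell = +0.77 − (-0.74) = 1.51 V, with n = 3 electrons transferred.
At equilibrium E = 0, so the Nernst equation gives ln K = nFE°/RT = (3)(96500)(1.51)/((8.314)(310)) = 169.61.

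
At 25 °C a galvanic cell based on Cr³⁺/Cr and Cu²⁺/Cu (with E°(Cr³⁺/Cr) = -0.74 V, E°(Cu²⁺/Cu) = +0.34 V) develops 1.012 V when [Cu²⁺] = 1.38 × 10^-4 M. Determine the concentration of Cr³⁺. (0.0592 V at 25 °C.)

From the Nernst equation, log Q = n(E° − E)/0.0592 = 6(1.08 − 1.012)/0.0592 = 6.892, so Q = 7.8 × 10^6.
With Q = [Cr³⁺]^2/[Cu²⁺]^3 and the known concentrations, [Cr³⁺]^2 in the numerator gives [Cr³⁺] = 0.0045 M.

0.0045 M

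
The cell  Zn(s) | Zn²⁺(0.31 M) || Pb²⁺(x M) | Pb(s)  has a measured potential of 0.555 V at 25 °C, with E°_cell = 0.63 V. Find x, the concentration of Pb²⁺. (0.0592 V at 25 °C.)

From the Nernst equation, log Q = n(E° − E)/0.0592 = 2(0.63 − 0.555)/0.0592 = 2.534, so Q = 342.
With Q = [Zn²⁺]/[Pb²⁺] and the known concentrations, [Pb²⁺] in the denominator gives [Pb²⁺] = 9.1 × 10^-4 M.

9.1 × 10^-4 M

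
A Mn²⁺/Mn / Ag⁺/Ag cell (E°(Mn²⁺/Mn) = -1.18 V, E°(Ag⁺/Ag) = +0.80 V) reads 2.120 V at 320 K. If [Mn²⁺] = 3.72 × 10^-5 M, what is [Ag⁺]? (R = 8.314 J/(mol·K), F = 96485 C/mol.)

From the Nernst equation, ln Q = nF(E° − E)/RT = 2×96485×(1.98 − 2.120)/(8.314×320) = -10.154, so Q = 3.89 × 10^-5.
With Q = [Mn²⁺]/[Ag⁺]^2 and the known concentrations, [Ag⁺]^2 in the denominator gives [Ag⁺] = 0.98 M.

0.98 M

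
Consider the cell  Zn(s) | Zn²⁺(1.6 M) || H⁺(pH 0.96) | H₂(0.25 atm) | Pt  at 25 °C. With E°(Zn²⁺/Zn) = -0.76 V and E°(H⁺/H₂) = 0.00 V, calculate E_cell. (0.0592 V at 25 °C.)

The hydrogen couple is the cathode, so E°_cell = 0.76 V; n = 2.
[H⁺] = 10^(−0.96) = 0.11 M, and Q = [Zn²⁺]·P(H₂) / [H⁺]^2 = 33.3.
E = E° − (0.0592/2) log Q = 0.76 − (0.0592/2)(1.522) = 0.715 V.

0.71 V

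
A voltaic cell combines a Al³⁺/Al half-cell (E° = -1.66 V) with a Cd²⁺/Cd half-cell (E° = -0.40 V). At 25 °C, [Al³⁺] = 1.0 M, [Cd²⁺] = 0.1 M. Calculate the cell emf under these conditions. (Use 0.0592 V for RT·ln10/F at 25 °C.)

1.23 V

The Cd²⁺/Cd couple has the higher reduction potential and acts as the cathode, so E°_cell = -0.40 − (-1.66) = 1.26 V.
Balancing electrons gives n = 6; the reaction quotient is Q = [Al³⁺]^2/[Cd²⁺]^3 = 1000.
At 25 °C, E = E° − (0.0592/n) log Q = 1.26 − (0.0592/6)(3.000) = 1.260 − 0.030 = 1.230 V.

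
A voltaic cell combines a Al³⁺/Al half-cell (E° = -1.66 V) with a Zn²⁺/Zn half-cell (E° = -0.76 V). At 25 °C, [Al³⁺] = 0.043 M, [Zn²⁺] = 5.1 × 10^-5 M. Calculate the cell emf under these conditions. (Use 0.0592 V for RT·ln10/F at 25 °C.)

0.800 V

The Zn²⁺/Zn couple has the higher reduction potential and acts as the cathode, so E°_cell = -0.76 − (-1.66) = 0.90 V.
Balancing electrons gives n = 6; the reaction quotient is Q = [Al³⁺]^2/[Zn²⁺]^3 = 1.39 × 10^10.
At 25 °C, E = E° − (0.0592/n) log Q = 0.90 − (0.0592/6)(10.144) = 0.900 − 0.100 = 0.800 V.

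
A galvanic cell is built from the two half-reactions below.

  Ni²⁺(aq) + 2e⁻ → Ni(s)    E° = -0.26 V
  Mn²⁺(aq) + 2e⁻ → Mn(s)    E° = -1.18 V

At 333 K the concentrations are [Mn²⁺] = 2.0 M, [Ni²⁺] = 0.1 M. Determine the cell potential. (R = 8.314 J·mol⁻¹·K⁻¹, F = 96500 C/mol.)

The Ni²⁺/Ni couple has the higher reduction potential and acts as the cathode, so E°_cell = -0.26 − (-1.18) = 0.92 V.
Balancing electrons gives n = 2; the reaction quotient is Q = [Mn²⁺]/[Ni²⁺] = 20.0.
E = E° − (RT/nF) ln Q = 0.92 − (8.314×333)/(2×96500) × (2.996) = 0.920 − 0.043 = 0.877 V.

0.877 V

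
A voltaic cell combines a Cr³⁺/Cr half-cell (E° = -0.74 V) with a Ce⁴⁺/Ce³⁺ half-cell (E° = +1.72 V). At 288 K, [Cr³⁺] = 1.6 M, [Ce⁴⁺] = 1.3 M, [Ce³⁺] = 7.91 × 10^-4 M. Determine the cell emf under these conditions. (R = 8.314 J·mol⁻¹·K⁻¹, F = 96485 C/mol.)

The Ce⁴⁺/Ce³⁺ couple has the higher reduction potential and acts as the cathode, so E°_cell = +1.72 − (-0.74) = 2.46 V.
Balancing electrons gives n = 3; the reaction quotient is Q = [Cr³⁺]·[Ce³⁺]^3/[Ce⁴⁺]^3 = 3.6 × 10^-10.
E = E° − (RT/nF) ln Q = 2.46 − (8.314×288)/(3×96485) × (-21.744) = 2.460 + 0.180 = 2.640 V.

2.64 V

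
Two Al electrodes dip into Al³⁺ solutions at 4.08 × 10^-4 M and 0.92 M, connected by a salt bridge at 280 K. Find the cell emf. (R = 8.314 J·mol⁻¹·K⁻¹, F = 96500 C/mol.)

0.062 V

Both half-cells are Al³⁺/Al, so E°_cell = 0. The concentrated side is the cathode; the cell reaction moves Al³⁺ from high to low concentration with n = 3.
Q = [Al³⁺]_dilute/[Al³⁺]_conc = 4.08 × 10^-4/0.92 = 4.43 × 10^-4.
E = 0 − (RT/nF) ln Q = −((8.314×280)/(3×96500))(-7.721) = 0.0621 V.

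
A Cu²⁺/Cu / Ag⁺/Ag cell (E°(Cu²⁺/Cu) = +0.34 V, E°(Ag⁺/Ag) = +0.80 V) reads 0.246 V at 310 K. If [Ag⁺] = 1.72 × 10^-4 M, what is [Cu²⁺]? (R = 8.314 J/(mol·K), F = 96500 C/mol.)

0.27 M

From the Nernst equation, ln Q = nF(E° − E)/RT = 2×96500×(0.46 − 0.246)/(8.314×310) = 16.025, so Q = 9.11 × 10^6.
With Q = [Cu²⁺]/[Ag⁺]^2 and the known concentrations, [Cu²⁺] in the numerator gives [Cu²⁺] = 0.27 M.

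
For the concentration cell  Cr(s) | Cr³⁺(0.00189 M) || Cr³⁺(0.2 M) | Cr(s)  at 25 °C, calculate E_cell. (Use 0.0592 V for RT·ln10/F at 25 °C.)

Both half-cells are Cr³⁺/Cr, so E°_cell = 0. The concentrated side is the cathode; the cell reaction moves Cr³⁺ from high to low concentration with n = 3.
Q = [Cr³⁺]_dilute/[Cr³⁺]_conc = 0.00189/0.2 = 0.00945.
E = 0 − (0.0592/3) log Q = −(0.0592/3)(-2.025) = 0.0400 V.

0.040 V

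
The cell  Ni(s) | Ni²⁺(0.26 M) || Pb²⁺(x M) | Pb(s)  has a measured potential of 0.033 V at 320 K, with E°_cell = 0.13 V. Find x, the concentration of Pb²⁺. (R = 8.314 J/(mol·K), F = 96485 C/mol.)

From the Nernst equation, ln Q = nF(E° − E)/RT = 2×96485×(0.13 − 0.033)/(8.314×320) = 7.036, so Q = 1140.
With Q = [Ni²⁺]/[Pb²⁺] and the known concentrations, [Pb²⁺] in the denominator gives [Pb²⁺] = 2.3 × 10^-4 M.

2.3 × 10^-4 M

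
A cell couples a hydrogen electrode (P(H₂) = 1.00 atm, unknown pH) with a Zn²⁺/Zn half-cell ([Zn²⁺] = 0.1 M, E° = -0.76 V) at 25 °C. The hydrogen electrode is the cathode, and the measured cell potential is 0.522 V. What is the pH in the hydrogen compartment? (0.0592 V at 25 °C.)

E°_cell = 0.76 V and n = 2.
log Q = n(E° − E)/0.0592 = 2×(0.76 − 0.522)/0.0592 = 8.041.
With Q = [Zn²⁺]·P(H₂) / [H⁺]^2, solving for [H⁺] gives log[H⁺] = -4.520, so pH = 4.52.

pH = 4.52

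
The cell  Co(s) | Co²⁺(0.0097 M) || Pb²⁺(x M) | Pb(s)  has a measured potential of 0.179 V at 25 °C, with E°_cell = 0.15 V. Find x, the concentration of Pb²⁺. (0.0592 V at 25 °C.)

0.093 M

From the Nernst equation, log Q = n(E° − E)/0.0592 = 2(0.15 − 0.179)/0.0592 = -0.980, so Q = 0.105.
With Q = [Co²⁺]/[Pb²⁺] and the known concentrations, [Pb²⁺] in the denominator gives [Pb²⁺] = 0.093 M.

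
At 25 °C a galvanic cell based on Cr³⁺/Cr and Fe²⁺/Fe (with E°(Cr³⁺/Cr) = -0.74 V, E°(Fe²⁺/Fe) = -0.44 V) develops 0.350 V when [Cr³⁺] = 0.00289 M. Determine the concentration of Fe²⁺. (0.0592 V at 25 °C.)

From the Nernst equation, log Q = n(E° − E)/0.0592 = 6(0.30 − 0.350)/0.0592 = -5.068, so Q = 8.56 × 10^-6.
With Q = [Cr³⁺]^2/[Fe²⁺]^3 and the known concentrations, [Fe²⁺]^3 in the denominator gives [Fe²⁺] = 0.99 M.

0.99 M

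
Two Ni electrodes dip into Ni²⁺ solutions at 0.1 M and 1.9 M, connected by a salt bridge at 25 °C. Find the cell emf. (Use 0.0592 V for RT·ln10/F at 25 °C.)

Both half-cells are Ni²⁺/Ni, so E°_cell = 0. The concentrated side is the cathode; the cell reaction moves Ni²⁺ from high to low concentration with n = 2.
Q = [Ni²⁺]_dilute/[Ni²⁺]_conc = 0.1/1.9 = 0.0526.
E = 0 − (0.0592/2) log Q = −(0.0592/2)(-1.279) = 0.0379 V.

0.038 V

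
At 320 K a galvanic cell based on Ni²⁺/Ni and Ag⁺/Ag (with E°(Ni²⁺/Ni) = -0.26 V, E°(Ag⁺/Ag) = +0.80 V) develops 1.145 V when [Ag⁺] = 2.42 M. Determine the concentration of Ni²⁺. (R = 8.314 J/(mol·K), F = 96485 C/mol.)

0.012 M

From the Nernst equation, ln Q = nF(E° − E)/RT = 2×96485×(1.06 − 1.145)/(8.314×320) = -6.165, so Q = 0.00210.
With Q = [Ni²⁺]/[Ag⁺]^2 and the known concentrations, [Ni²⁺] in the numerator gives [Ni²⁺] = 0.012 M.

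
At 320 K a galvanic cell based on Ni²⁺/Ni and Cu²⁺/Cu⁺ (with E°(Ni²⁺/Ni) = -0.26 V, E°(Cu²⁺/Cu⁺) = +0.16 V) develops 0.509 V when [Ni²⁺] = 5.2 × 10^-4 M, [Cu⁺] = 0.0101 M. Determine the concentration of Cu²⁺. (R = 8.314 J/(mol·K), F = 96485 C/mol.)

From the Nernst equation, ln Q = nF(E° − E)/RT = 2×96485×(0.42 − 0.509)/(8.314×320) = -6.455, so Q = 0.00157.
With Q = [Ni²⁺]·[Cu⁺]^2/[Cu²⁺]^2 and the known concentrations, [Cu²⁺]^2 in the denominator gives [Cu²⁺] = 0.0058 M.

0.0058 M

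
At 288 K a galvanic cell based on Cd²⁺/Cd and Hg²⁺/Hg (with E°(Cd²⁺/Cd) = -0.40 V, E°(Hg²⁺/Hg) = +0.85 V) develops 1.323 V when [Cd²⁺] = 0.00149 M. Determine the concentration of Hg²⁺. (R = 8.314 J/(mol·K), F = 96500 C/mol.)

0.54 M

From the Nernst equation, ln Q = nF(E° − E)/RT = 2×96500×(1.25 − 1.323)/(8.314×288) = -5.884, so Q = 0.00278.
With Q = [Cd²⁺]/[Hg²⁺] and the known concentrations, [Hg²⁺] in the denominator gives [Hg²⁺] = 0.54 M.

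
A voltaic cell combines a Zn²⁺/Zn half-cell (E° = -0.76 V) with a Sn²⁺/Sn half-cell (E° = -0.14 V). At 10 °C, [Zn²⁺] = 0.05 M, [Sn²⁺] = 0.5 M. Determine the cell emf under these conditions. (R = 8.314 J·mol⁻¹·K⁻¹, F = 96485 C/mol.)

0.648 V

The Sn²⁺/Sn couple has the higher reduction potential and acts as the cathode, so E°_cell = -0.14 − (-0.76) = 0.62 V.
Balancing electrons gives n = 2; the reaction quotient is Q = [Zn²⁺]/[Sn²⁺] = 0.100.
E = E° − (RT/nF) ln Q = 0.62 − (8.314×283)/(2×96485) × (-2.303) = 0.620 + 0.028 = 0.648 V.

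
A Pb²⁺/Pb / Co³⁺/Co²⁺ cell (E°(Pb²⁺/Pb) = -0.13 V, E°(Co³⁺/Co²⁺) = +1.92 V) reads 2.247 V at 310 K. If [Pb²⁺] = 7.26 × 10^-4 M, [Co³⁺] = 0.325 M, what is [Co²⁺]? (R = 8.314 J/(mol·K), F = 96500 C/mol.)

0.0076 M

From the Nernst equation, ln Q = nF(E° − E)/RT = 2×96500×(2.05 − 2.247)/(8.314×310) = -14.752, so Q = 3.92 × 10^-7.
With Q = [Pb²⁺]·[Co²⁺]^2/[Co³⁺]^2 and the known concentrations, [Co²⁺]^2 in the numerator gives [Co²⁺] = 0.0076 M.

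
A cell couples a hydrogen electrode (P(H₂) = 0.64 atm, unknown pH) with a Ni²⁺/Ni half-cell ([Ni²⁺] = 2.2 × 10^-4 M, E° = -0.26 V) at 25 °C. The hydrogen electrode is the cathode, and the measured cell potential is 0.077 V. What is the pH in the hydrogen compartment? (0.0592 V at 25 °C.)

E°_cell = 0.26 V and n = 2.
log Q = n(E° − E)/0.0592 = 2×(0.26 − 0.077)/0.0592 = 6.182.
With Q = [Ni²⁺]·P(H₂) / [H⁺]^2, solving for [H⁺] gives log[H⁺] = -5.017, so pH = 5.02.

pH = 5.02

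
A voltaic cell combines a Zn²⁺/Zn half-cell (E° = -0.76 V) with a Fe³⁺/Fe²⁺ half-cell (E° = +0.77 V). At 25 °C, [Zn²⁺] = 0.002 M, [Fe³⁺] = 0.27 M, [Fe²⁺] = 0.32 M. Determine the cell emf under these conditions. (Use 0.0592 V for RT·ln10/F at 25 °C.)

The Fe³⁺/Fe²⁺ couple has the higher reduction potential and acts as the cathode, so E°_cell = +0.77 − (-0.76) = 1.53 V.
Balancing electrons gives n = 2; the reaction quotient is Q = [Zn²⁺]·[Fe²⁺]^2/[Fe³⁺]^2 = 0.00281.
At 25 °C, E = E° − (0.0592/n) log Q = 1.53 − (0.0592/2)(-2.551) = 1.530 + 0.076 = 1.606 V.

1.61 V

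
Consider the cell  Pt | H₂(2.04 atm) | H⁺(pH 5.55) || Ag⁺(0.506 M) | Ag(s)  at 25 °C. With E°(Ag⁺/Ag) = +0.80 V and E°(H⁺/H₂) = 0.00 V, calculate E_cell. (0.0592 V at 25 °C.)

1.12 V

The Ag⁺/Ag couple is the cathode, so E°_cell = 0.80 V; n = 2.
[H⁺] = 10^(−5.55) = 2.8 × 10^-6 M, and Q = [H⁺]^2 / ([Ag⁺]^2·P(H₂)) = 1.52 × 10^-11.
E = E° − (0.0592/2) log Q = 0.80 − (0.0592/2)(-10.818) = 1.120 V.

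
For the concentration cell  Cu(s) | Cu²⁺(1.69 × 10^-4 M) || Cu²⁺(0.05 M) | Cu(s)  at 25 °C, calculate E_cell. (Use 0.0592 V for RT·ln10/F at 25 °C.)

0.073 V

Both half-cells are Cu²⁺/Cu, so E°_cell = 0. The concentrated side is the cathode; the cell reaction moves Cu²⁺ from high to low concentration with n = 2.
Q = [Cu²⁺]_dilute/[Cu²⁺]_conc = 1.69 × 10^-4/0.05 = 0.00338.
E = 0 − (0.0592/2) log Q = −(0.0592/2)(-2.471) = 0.0731 V.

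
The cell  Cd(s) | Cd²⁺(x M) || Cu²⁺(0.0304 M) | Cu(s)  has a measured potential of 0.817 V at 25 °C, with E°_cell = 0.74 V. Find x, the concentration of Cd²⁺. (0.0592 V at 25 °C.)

7.6 × 10^-5 M

From the Nernst equation, log Q = n(E° − E)/0.0592 = 2(0.74 − 0.817)/0.0592 = -2.601, so Q = 0.00250.
With Q = [Cd²⁺]/[Cu²⁺] and the known concentrations, [Cd²⁺] in the numerator gives [Cd²⁺] = 7.6 × 10^-5 M.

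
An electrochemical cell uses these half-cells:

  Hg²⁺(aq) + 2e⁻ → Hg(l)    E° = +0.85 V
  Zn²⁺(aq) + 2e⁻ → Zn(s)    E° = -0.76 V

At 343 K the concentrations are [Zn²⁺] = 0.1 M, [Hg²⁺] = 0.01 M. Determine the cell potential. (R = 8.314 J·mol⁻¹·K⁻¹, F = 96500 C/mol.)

The Hg²⁺/Hg couple has the higher reduction potential and acts as the cathode, so E°_cell = +0.85 − (-0.76) = 1.61 V.
Balancing electrons gives n = 2; the reaction quotient is Q = [Zn²⁺]/[Hg²⁺] = 10.0.
E = E° − (RT/nF) ln Q = 1.61 − (8.314×343)/(2×96500) × (2.303) = 1.610 − 0.034 = 1.576 V.

1.58 V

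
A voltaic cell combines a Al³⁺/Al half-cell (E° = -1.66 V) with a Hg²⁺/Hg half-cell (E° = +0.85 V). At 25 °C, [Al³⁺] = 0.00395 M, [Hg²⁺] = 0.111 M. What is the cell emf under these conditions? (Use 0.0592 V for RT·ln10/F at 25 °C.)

2.53 V

The Hg²⁺/Hg couple has the higher reduction potential and acts as the cathode, so E°_cell = +0.85 − (-1.66) = 2.51 V.
Balancing electrons gives n = 6; the reaction quotient is Q = [Al³⁺]^2/[Hg²⁺]^3 = 0.0114.
At 25 °C, E = E° − (0.0592/n) log Q = 2.51 − (0.0592/6)(-1.943) = 2.510 + 0.019 = 2.529 V.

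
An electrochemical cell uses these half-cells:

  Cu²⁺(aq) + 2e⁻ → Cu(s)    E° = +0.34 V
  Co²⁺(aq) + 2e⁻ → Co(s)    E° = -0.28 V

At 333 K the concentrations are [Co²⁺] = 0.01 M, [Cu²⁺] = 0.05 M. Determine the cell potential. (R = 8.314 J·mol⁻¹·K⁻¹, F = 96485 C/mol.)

The Cu²⁺/Cu couple has the higher reduction potential and acts as the cathode, so E°_cell = +0.34 − (-0.28) = 0.62 V.
Balancing electrons gives n = 2; the reaction quotient is Q = [Co²⁺]/[Cu²⁺] = 0.200.
E = E° − (RT/nF) ln Q = 0.62 − (8.314×333)/(2×96485) × (-1.609) = 0.620 + 0.023 = 0.643 V.

0.643 V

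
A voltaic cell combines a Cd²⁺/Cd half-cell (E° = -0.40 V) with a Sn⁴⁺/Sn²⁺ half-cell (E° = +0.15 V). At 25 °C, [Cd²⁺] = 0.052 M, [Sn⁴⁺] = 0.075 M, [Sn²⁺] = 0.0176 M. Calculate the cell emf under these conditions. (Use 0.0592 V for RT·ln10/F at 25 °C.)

The Sn⁴⁺/Sn²⁺ couple has the higher reduction potential and acts as the cathode, so E°_cell = +0.15 − (-0.40) = 0.55 V.
Balancing electrons gives n = 2; the reaction quotient is Q = [Cd²⁺]·[Sn²⁺]/[Sn⁴⁺] = 0.0122.
At 25 °C, E = E° − (0.0592/n) log Q = 0.55 − (0.0592/2)(-1.914) = 0.550 + 0.057 = 0.607 V.

0.607 V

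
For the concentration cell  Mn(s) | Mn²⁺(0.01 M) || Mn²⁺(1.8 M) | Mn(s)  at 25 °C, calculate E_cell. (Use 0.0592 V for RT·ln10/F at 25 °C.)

0.067 V

Both half-cells are Mn²⁺/Mn, so E°_cell = 0. The concentrated side is the cathode; the cell reaction moves Mn²⁺ from high to low concentration with n = 2.
Q = [Mn²⁺]_dilute/[Mn²⁺]_conc = 0.01/1.8 = 0.00556.
E = 0 − (0.0592/2) log Q = −(0.0592/2)(-2.255) = 0.0667 V.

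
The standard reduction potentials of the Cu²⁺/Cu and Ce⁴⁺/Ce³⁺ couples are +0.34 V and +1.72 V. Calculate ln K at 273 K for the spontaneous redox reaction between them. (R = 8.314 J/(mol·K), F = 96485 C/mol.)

ln K = 117.3

E°_cell = +1.72 − (+0.34) = 1.38 V, with n = 2 electrons transferred.
At equilibrium E = 0, so the Nernst equation gives ln K = nFE°/RT = (2)(96485)(1.38)/((8.314)(273)) = 117.33.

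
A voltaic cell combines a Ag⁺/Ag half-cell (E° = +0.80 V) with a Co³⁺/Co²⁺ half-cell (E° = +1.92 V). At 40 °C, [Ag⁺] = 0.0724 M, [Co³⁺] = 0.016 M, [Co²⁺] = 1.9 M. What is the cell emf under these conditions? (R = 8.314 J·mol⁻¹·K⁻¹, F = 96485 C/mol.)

The Co³⁺/Co²⁺ couple has the higher reduction potential and acts as the cathode, so E°_cell = +1.92 − (+0.80) = 1.12 V.
Balancing electrons gives n = 1; the reaction quotient is Q = [Ag⁺]·[Co²⁺]/[Co³⁺] = 8.60.
E = E° − (RT/nF) ln Q = 1.12 − (8.314×313)/(1×96485) × (2.151) = 1.120 − 0.058 = 1.062 V.

1.06 V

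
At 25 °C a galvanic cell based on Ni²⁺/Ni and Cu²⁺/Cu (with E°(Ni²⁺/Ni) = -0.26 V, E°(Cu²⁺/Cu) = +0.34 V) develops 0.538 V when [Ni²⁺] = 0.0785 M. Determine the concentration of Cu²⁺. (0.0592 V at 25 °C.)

From the Nernst equation, log Q = n(E° − E)/0.0592 = 2(0.60 − 0.538)/0.0592 = 2.095, so Q = 124.
With Q = [Ni²⁺]/[Cu²⁺] and the known concentrations, [Cu²⁺] in the denominator gives [Cu²⁺] = 6.3 × 10^-4 M.

6.3 × 10^-4 M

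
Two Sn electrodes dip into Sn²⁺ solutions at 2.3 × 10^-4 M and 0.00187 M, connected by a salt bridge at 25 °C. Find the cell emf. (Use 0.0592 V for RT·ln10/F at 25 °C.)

0.027 V

Both half-cells are Sn²⁺/Sn, so E°_cell = 0. The concentrated side is the cathode; the cell reaction moves Sn²⁺ from high to low concentration with n = 2.
Q = [Sn²⁺]_dilute/[Sn²⁺]_conc = 2.3 × 10^-4/0.00187 = 0.123.
E = 0 − (0.0592/2) log Q = −(0.0592/2)(-0.910) = 0.0269 V.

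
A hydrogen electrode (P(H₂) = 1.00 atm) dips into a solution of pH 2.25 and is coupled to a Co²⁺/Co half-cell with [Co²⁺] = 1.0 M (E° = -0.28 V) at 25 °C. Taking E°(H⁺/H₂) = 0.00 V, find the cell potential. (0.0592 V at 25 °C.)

The hydrogen couple is the cathode, so E°_cell = 0.28 V; n = 2.
[H⁺] = 10^(−2.25) = 0.0056 M, and Q = [Co²⁺]·P(H₂) / [H⁺]^2 = 3.16 × 10^4.
E = E° − (0.0592/2) log Q = 0.28 − (0.0592/2)(4.500) = 0.147 V.

0.15 V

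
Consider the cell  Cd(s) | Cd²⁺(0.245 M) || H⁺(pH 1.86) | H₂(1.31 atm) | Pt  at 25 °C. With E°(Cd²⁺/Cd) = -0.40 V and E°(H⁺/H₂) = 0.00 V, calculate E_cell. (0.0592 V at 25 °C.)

The hydrogen couple is the cathode, so E°_cell = 0.40 V; n = 2.
[H⁺] = 10^(−1.86) = 0.014 M, and Q = [Cd²⁺]·P(H₂) / [H⁺]^2 = 1680.
E = E° − (0.0592/2) log Q = 0.40 − (0.0592/2)(3.226) = 0.305 V.

0.30 V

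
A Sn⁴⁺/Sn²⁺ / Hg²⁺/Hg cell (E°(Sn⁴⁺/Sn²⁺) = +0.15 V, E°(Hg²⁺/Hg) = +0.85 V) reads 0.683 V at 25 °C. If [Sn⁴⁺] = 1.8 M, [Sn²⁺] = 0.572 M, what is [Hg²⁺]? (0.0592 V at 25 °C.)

0.84 M

From the Nernst equation, log Q = n(E° − E)/0.0592 = 2(0.70 − 0.683)/0.0592 = 0.574, so Q = 3.75.
With Q = [Sn⁴⁺]/([Sn²⁺]·[Hg²⁺]) and the known concentrations, [Hg²⁺] in the denominator gives [Hg²⁺] = 0.84 M.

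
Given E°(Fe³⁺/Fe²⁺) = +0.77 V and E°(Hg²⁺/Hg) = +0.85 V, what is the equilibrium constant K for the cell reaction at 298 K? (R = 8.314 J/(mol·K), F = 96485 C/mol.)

E°_cell = +0.85 − (+0.77) = 0.08 V, with n = 2 electrons transferred.
At equilibrium E = 0, so the Nernst equation gives ln K = nFE°/RT = (2)(96485)(0.08)/((8.314)(298)) = 6.23.
K = e^6.23 = 510.

510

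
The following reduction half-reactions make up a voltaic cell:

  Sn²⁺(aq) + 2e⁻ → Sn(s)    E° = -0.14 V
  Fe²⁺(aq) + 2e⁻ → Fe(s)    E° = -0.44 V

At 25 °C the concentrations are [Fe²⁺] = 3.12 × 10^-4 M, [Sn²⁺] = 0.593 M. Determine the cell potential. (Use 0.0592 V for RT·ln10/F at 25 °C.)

0.397 V

The Sn²⁺/Sn couple has the higher reduction potential and acts as the cathode, so E°_cell = -0.14 − (-0.44) = 0.30 V.
Balancing electrons gives n = 2; the reaction quotient is Q = [Fe²⁺]/[Sn²⁺] = 5.26 × 10^-4.
At 25 °C, E = E° − (0.0592/n) log Q = 0.30 − (0.0592/2)(-3.279) = 0.300 + 0.097 = 0.397 V.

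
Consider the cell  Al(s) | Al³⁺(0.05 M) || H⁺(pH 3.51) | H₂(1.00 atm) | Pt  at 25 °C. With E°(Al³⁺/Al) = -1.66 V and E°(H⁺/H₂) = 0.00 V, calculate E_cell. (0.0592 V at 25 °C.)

1.48 V

The hydrogen couple is the cathode, so E°_cell = 1.66 V; n = 6.
[H⁺] = 10^(−3.51) = 3.1 × 10^-4 M, and Q = [Al³⁺]^2·P(H₂)^3 / [H⁺]^6 = 2.87 × 10^18.
E = E° − (0.0592/6) log Q = 1.66 − (0.0592/6)(18.458) = 1.478 V.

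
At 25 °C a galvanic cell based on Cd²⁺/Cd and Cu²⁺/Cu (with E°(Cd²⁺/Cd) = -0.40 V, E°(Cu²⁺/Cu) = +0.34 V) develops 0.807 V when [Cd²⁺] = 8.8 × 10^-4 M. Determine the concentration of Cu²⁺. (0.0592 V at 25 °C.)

From the Nernst equation, log Q = n(E° − E)/0.0592 = 2(0.74 − 0.807)/0.0592 = -2.264, so Q = 0.00545.
With Q = [Cd²⁺]/[Cu²⁺] and the known concentrations, [Cu²⁺] in the denominator gives [Cu²⁺] = 0.16 M.

0.16 M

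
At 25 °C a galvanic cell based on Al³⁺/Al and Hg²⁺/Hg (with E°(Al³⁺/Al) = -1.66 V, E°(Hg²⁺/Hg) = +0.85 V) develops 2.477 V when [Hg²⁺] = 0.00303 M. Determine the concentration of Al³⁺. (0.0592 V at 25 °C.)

0.0078 M

From the Nernst equation, log Q = n(E° − E)/0.0592 = 6(2.51 − 2.477)/0.0592 = 3.345, so Q = 2210.
With Q = [Al³⁺]^2/[Hg²⁺]^3 and the known concentrations, [Al³⁺]^2 in the numerator gives [Al³⁺] = 0.0078 M.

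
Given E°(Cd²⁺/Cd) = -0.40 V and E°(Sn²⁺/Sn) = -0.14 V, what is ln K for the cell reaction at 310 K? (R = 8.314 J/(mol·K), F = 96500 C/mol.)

E°_cell = -0.14 − (-0.40) = 0.26 V, with n = 2 electrons transferred.
At equilibrium E = 0, so the Nernst equation gives ln K = nFE°/RT = (2)(96500)(0.26)/((8.314)(310)) = 19.47.

ln K = 19.5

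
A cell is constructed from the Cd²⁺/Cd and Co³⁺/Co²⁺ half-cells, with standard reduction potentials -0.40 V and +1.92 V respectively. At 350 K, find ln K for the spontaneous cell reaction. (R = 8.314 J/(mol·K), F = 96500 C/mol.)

ln K = 153.9

E°_cell = +1.92 − (-0.40) = 2.32 V, with n = 2 electrons transferred.
At equilibrium E = 0, so the Nernst equation gives ln K = nFE°/RT = (2)(96500)(2.32)/((8.314)(350)) = 153.87.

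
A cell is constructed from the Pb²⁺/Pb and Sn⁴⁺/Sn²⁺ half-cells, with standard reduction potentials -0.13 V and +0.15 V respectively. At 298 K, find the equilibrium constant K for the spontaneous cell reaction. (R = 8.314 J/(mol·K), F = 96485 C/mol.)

E°_cell = +0.15 − (-0.13) = 0.28 V, with n = 2 electrons transferred.
At equilibrium E = 0, so the Nernst equation gives ln K = nFE°/RT = (2)(96485)(0.28)/((8.314)(298)) = 21.81.
K = e^21.81 = 3 × 10^9.

3 × 10^9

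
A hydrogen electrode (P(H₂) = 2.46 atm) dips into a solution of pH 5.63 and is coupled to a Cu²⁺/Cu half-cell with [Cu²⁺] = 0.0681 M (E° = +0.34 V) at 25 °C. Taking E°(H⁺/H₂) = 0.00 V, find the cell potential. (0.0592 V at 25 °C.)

The Cu²⁺/Cu couple is the cathode, so E°_cell = 0.34 V; n = 2.
[H⁺] = 10^(−5.63) = 2.3 × 10^-6 M, and Q = [H⁺]^2 / ([Cu²⁺]·P(H₂)) = 3.28 × 10^-11.
E = E° − (0.0592/2) log Q = 0.34 − (0.0592/2)(-10.484) = 0.650 V.

0.65 V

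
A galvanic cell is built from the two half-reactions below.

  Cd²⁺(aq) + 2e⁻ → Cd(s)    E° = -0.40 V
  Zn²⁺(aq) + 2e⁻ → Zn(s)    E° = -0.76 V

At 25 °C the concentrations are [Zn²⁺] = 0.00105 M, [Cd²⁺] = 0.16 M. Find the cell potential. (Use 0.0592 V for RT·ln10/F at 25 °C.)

The Cd²⁺/Cd couple has the higher reduction potential and acts as the cathode, so E°_cell = -0.40 − (-0.76) = 0.36 V.
Balancing electrons gives n = 2; the reaction quotient is Q = [Zn²⁺]/[Cd²⁺] = 0.00656.
At 25 °C, E = E° − (0.0592/n) log Q = 0.36 − (0.0592/2)(-2.183) = 0.360 + 0.065 = 0.425 V.

0.425 V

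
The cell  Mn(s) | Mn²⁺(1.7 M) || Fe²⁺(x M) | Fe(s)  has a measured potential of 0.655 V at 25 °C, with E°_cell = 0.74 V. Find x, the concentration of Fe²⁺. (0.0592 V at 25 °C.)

From the Nernst equation, log Q = n(E° − E)/0.0592 = 2(0.74 − 0.655)/0.0592 = 2.872, so Q = 744.
With Q = [Mn²⁺]/[Fe²⁺] and the known concentrations, [Fe²⁺] in the denominator gives [Fe²⁺] = 0.0023 M.

0.0023 M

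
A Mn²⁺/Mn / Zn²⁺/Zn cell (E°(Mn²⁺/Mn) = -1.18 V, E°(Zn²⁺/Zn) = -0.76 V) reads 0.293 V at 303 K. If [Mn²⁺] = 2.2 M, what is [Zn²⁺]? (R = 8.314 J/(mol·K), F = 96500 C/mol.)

1.3 × 10^-4 M

From the Nernst equation, ln Q = nF(E° − E)/RT = 2×96500×(0.42 − 0.293)/(8.314×303) = 9.730, so Q = 1.68 × 10^4.
With Q = [Mn²⁺]/[Zn²⁺] and the known concentrations, [Zn²⁺] in the denominator gives [Zn²⁺] = 1.3 × 10^-4 M.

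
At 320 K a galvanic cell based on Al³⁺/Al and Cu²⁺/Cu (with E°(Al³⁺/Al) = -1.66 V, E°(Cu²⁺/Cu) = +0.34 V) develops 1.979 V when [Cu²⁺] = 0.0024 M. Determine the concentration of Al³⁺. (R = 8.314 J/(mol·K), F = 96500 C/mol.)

From the Nernst equation, ln Q = nF(E° − E)/RT = 6×96500×(2.00 − 1.979)/(8.314×320) = 4.570, so Q = 96.6.
With Q = [Al³⁺]^2/[Cu²⁺]^3 and the known concentrations, [Al³⁺]^2 in the numerator gives [Al³⁺] = 0.0012 M.

0.0012 M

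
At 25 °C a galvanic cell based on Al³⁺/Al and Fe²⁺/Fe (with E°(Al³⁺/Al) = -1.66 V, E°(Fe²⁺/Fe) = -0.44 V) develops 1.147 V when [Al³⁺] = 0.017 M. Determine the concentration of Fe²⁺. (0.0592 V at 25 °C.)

2.3 × 10^-4 M

From the Nernst equation, log Q = n(E° − E)/0.0592 = 6(1.22 − 1.147)/0.0592 = 7.399, so Q = 2.5 × 10^7.
With Q = [Al³⁺]^2/[Fe²⁺]^3 and the known concentrations, [Fe²⁺]^3 in the denominator gives [Fe²⁺] = 2.3 × 10^-4 M.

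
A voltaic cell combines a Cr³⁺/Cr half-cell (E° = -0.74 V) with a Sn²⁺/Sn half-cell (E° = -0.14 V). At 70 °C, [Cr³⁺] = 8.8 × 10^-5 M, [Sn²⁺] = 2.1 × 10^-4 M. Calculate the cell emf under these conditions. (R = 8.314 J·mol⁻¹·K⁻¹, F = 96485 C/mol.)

The Sn²⁺/Sn couple has the higher reduction potential and acts as the cathode, so E°_cell = -0.14 − (-0.74) = 0.60 V.
Balancing electrons gives n = 6; the reaction quotient is Q = [Cr³⁺]^2/[Sn²⁺]^3 = 836.
E = E° − (RT/nF) ln Q = 0.60 − (8.314×343)/(6×96485) × (6.729) = 0.600 − 0.033 = 0.567 V.

0.567 V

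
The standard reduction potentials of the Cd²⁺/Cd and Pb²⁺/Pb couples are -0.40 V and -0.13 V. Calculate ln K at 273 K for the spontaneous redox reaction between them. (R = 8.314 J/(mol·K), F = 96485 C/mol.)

ln K = 23.0

E°_cell = -0.13 − (-0.40) = 0.27 V, with n = 2 electrons transferred.
At equilibrium E = 0, so the Nernst equation gives ln K = nFE°/RT = (2)(96485)(0.27)/((8.314)(273)) = 22.96.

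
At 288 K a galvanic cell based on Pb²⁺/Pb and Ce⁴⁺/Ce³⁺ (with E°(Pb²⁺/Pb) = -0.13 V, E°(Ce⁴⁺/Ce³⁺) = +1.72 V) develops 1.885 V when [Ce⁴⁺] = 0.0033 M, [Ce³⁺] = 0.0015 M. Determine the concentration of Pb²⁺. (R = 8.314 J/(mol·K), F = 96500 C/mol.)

0.29 M

From the Nernst equation, ln Q = nF(E° − E)/RT = 2×96500×(1.85 − 1.885)/(8.314×288) = -2.821, so Q = 0.0595.
With Q = [Pb²⁺]·[Ce³⁺]^2/[Ce⁴⁺]^2 and the known concentrations, [Pb²⁺] in the numerator gives [Pb²⁺] = 0.29 M.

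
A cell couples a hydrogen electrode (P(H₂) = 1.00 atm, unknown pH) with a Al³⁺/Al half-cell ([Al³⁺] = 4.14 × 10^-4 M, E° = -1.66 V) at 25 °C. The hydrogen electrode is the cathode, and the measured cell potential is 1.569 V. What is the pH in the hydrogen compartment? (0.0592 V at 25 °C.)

pH = 2.66

E°_cell = 1.66 V and n = 6.
log Q = n(E° − E)/0.0592 = 6×(1.66 − 1.569)/0.0592 = 9.223.
With Q = [Al³⁺]^2·P(H₂)^3 / [H⁺]^6, solving for [H⁺] gives log[H⁺] = -2.665, so pH = 2.66.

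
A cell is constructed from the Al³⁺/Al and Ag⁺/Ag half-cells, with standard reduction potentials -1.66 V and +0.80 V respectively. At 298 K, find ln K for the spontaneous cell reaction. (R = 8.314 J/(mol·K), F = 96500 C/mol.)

ln K = 287.4

E°_cell = +0.80 − (-1.66) = 2.46 V, with n = 3 electrons transferred.
At equilibrium E = 0, so the Nernst equation gives ln K = nFE°/RT = (3)(96500)(2.46)/((8.314)(298)) = 287.45.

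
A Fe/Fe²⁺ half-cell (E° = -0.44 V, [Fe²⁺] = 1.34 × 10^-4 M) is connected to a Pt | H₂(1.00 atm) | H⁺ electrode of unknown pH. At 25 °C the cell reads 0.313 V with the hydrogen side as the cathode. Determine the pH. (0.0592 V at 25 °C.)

pH = 4.08

E°_cell = 0.44 V and n = 2.
log Q = n(E° − E)/0.0592 = 2×(0.44 − 0.313)/0.0592 = 4.291.
With Q = [Fe²⁺]·P(H₂) / [H⁺]^2, solving for [H⁺] gives log[H⁺] = -4.082, so pH = 4.08.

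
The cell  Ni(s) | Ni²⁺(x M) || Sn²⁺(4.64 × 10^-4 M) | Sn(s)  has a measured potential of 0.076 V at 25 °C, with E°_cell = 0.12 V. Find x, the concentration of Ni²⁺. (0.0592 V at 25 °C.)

From the Nernst equation, log Q = n(E° − E)/0.0592 = 2(0.12 − 0.076)/0.0592 = 1.486, so Q = 30.7.
With Q = [Ni²⁺]/[Sn²⁺] and the known concentrations, [Ni²⁺] in the numerator gives [Ni²⁺] = 0.014 M.

0.014 M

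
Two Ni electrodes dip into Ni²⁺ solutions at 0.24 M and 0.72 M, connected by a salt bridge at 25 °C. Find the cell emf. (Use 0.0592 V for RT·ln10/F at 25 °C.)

Both half-cells are Ni²⁺/Ni, so E°_cell = 0. The concentrated side is the cathode; the cell reaction moves Ni²⁺ from high to low concentration with n = 2.
Q = [Ni²⁺]_dilute/[Ni²⁺]_conc = 0.24/0.72 = 0.333.
E = 0 − (0.0592/2) log Q = −(0.0592/2)(-0.477) = 0.0141 V.

0.014 V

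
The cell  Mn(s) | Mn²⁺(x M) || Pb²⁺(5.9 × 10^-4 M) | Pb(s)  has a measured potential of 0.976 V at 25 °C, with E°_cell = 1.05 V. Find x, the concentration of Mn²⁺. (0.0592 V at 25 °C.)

0.19 M

From the Nernst equation, log Q = n(E° − E)/0.0592 = 2(1.05 − 0.976)/0.0592 = 2.500, so Q = 316.
With Q = [Mn²⁺]/[Pb²⁺] and the known concentrations, [Mn²⁺] in the numerator gives [Mn²⁺] = 0.19 M.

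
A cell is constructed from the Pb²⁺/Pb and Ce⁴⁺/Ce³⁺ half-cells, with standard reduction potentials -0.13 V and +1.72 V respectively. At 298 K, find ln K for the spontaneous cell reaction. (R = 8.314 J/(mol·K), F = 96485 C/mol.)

E°_cell = +1.72 − (-0.13) = 1.85 V, with n = 2 electrons transferred.
At equilibrium E = 0, so the Nernst equation gives ln K = nFE°/RT = (2)(96485)(1.85)/((8.314)(298)) = 144.09.

ln K = 144.1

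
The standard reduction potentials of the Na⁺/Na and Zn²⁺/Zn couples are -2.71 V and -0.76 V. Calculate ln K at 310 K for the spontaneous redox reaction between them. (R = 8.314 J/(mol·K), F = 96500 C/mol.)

E°_cell = -0.76 − (-2.71) = 1.95 V, with n = 2 electrons transferred.
At equilibrium E = 0, so the Nernst equation gives ln K = nFE°/RT = (2)(96500)(1.95)/((8.314)(310)) = 146.02.

ln K = 146.0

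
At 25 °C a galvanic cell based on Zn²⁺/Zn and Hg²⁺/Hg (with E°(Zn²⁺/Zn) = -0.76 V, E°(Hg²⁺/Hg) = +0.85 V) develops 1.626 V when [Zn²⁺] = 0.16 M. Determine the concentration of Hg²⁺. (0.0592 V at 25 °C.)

0.56 M

From the Nernst equation, log Q = n(E° − E)/0.0592 = 2(1.61 − 1.626)/0.0592 = -0.541, so Q = 0.288.
With Q = [Zn²⁺]/[Hg²⁺] and the known concentrations, [Hg²⁺] in the denominator gives [Hg²⁺] = 0.56 M.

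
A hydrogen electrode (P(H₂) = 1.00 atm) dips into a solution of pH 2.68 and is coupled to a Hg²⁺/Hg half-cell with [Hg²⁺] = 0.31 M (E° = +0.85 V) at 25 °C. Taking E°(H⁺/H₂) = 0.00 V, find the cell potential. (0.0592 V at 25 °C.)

0.99 V

The Hg²⁺/Hg couple is the cathode, so E°_cell = 0.85 V; n = 2.
[H⁺] = 10^(−2.68) = 0.0021 M, and Q = [H⁺]^2 / ([Hg²⁺]·P(H₂)) = 1.41 × 10^-5.
E = E° − (0.0592/2) log Q = 0.85 − (0.0592/2)(-4.851) = 0.994 V.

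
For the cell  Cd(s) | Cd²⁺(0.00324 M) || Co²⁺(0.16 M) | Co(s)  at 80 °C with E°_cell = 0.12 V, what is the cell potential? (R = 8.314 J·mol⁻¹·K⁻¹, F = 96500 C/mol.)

0.179 V

Balancing electrons gives n = 2; the reaction quotient is Q = [Cd²⁺]/[Co²⁺] = 0.0202.
E = E° − (RT/nF) ln Q = 0.12 − (8.314×353)/(2×96500) × (-3.900) = 0.120 + 0.059 = 0.179 V.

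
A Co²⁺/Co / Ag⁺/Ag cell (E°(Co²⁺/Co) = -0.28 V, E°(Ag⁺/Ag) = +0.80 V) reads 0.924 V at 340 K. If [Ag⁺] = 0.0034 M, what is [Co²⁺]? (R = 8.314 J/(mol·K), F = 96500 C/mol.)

From the Nernst equation, ln Q = nF(E° − E)/RT = 2×96500×(1.08 − 0.924)/(8.314×340) = 10.651, so Q = 4.22 × 10^4.
With Q = [Co²⁺]/[Ag⁺]^2 and the known concentrations, [Co²⁺] in the numerator gives [Co²⁺] = 0.49 M.

0.49 M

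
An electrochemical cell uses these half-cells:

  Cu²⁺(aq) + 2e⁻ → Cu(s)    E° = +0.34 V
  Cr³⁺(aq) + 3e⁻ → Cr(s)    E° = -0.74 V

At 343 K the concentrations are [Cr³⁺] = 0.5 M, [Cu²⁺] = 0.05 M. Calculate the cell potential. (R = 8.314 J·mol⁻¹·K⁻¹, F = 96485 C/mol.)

1.04 V

The Cu²⁺/Cu couple has the higher reduction potential and acts as the cathode, so E°_cell = +0.34 − (-0.74) = 1.08 V.
Balancing electrons gives n = 6; the reaction quotient is Q = [Cr³⁺]^2/[Cu²⁺]^3 = 2000.
E = E° − (RT/nF) ln Q = 1.08 − (8.314×343)/(6×96485) × (7.601) = 1.080 − 0.037 = 1.043 V.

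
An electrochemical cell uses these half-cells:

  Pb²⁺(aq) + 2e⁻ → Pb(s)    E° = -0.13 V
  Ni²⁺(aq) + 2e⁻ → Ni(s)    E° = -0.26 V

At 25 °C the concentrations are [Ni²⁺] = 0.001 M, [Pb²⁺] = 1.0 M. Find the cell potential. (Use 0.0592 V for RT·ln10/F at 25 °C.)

The Pb²⁺/Pb couple has the higher reduction potential and acts as the cathode, so E°_cell = -0.13 − (-0.26) = 0.13 V.
Balancing electrons gives n = 2; the reaction quotient is Q = [Ni²⁺]/[Pb²⁺] = 0.00100.
At 25 °C, E = E° − (0.0592/n) log Q = 0.13 − (0.0592/2)(-3.000) = 0.130 + 0.089 = 0.219 V.

0.219 V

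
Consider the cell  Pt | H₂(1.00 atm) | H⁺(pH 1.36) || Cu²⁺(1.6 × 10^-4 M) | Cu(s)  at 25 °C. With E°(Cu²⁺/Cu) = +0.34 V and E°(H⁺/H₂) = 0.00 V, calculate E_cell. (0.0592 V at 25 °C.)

0.31 V

The Cu²⁺/Cu couple is the cathode, so E°_cell = 0.34 V; n = 2.
[H⁺] = 10^(−1.36) = 0.044 M, and Q = [H⁺]^2 / ([Cu²⁺]·P(H₂)) = 11.9.
E = E° − (0.0592/2) log Q = 0.34 − (0.0592/2)(1.076) = 0.308 V.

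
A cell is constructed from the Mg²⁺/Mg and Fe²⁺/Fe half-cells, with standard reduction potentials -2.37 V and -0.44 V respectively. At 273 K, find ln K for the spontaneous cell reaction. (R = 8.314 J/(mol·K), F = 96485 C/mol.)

E°_cell = -0.44 − (-2.37) = 1.93 V, with n = 2 electrons transferred.
At equilibrium E = 0, so the Nernst equation gives ln K = nFE°/RT = (2)(96485)(1.93)/((8.314)(273)) = 164.09.

ln K = 164.1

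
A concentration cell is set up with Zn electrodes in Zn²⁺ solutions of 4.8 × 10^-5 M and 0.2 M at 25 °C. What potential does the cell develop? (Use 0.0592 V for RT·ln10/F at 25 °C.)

0.11 V

Both half-cells are Zn²⁺/Zn, so E°_cell = 0. The concentrated side is the cathode; the cell reaction moves Zn²⁺ from high to low concentration with n = 2.
Q = [Zn²⁺]_dilute/[Zn²⁺]_conc = 4.8 × 10^-5/0.2 = 2.4 × 10^-4.
E = 0 − (0.0592/2) log Q = −(0.0592/2)(-3.620) = 0.1072 V.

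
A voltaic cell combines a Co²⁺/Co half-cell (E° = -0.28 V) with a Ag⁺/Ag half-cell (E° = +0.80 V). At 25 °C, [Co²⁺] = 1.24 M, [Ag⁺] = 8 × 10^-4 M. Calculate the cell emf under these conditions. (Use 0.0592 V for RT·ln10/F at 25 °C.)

The Ag⁺/Ag couple has the higher reduction potential and acts as the cathode, so E°_cell = +0.80 − (-0.28) = 1.08 V.
Balancing electrons gives n = 2; the reaction quotient is Q = [Co²⁺]/[Ag⁺]^2 = 1.94 × 10^6.
At 25 °C, E = E° − (0.0592/n) log Q = 1.08 − (0.0592/2)(6.287) = 1.080 − 0.186 = 0.894 V.

0.894 V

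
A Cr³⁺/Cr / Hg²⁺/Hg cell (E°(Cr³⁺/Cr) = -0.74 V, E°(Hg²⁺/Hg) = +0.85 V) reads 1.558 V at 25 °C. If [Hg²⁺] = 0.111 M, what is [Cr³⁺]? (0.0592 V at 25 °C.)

1.5 M

From the Nernst equation, log Q = n(E° − E)/0.0592 = 6(1.59 − 1.558)/0.0592 = 3.243, so Q = 1750.
With Q = [Cr³⁺]^2/[Hg²⁺]^3 and the known concentrations, [Cr³⁺]^2 in the numerator gives [Cr³⁺] = 1.5 M.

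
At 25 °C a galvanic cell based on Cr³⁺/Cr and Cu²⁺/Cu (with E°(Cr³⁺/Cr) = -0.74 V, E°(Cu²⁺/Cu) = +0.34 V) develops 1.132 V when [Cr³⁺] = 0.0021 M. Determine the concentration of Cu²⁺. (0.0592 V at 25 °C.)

From the Nernst equation, log Q = n(E° − E)/0.0592 = 6(1.08 − 1.132)/0.0592 = -5.270, so Q = 5.37 × 10^-6.
With Q = [Cr³⁺]^2/[Cu²⁺]^3 and the known concentrations, [Cu²⁺]^3 in the denominator gives [Cu²⁺] = 0.94 M.

0.94 M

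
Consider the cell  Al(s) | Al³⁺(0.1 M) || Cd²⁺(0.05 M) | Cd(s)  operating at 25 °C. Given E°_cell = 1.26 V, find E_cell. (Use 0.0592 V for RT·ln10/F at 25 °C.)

Balancing electrons gives n = 6; the reaction quotient is Q = [Al³⁺]^2/[Cd²⁺]^3 = 80.0.
At 25 °C, E = E° − (0.0592/n) log Q = 1.26 − (0.0592/6)(1.903) = 1.260 − 0.019 = 1.241 V.

1.24 V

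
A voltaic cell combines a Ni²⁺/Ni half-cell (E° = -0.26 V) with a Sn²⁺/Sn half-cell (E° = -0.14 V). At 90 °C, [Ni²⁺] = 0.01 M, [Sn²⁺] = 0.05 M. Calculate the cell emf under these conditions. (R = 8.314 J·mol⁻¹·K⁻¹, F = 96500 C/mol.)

The Sn²⁺/Sn couple has the higher reduction potential and acts as the cathode, so E°_cell = -0.14 − (-0.26) = 0.12 V.
Balancing electrons gives n = 2; the reaction quotient is Q = [Ni²⁺]/[Sn²⁺] = 0.200.
E = E° − (RT/nF) ln Q = 0.12 − (8.314×363)/(2×96500) × (-1.609) = 0.120 + 0.025 = 0.145 V.

0.145 V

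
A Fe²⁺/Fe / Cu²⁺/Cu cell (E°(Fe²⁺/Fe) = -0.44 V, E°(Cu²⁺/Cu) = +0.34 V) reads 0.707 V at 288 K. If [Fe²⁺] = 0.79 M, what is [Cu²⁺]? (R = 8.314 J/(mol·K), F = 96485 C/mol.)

0.0022 M

From the Nernst equation, ln Q = nF(E° − E)/RT = 2×96485×(0.78 − 0.707)/(8.314×288) = 5.883, so Q = 359.
With Q = [Fe²⁺]/[Cu²⁺] and the known concentrations, [Cu²⁺] in the denominator gives [Cu²⁺] = 0.0022 M.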